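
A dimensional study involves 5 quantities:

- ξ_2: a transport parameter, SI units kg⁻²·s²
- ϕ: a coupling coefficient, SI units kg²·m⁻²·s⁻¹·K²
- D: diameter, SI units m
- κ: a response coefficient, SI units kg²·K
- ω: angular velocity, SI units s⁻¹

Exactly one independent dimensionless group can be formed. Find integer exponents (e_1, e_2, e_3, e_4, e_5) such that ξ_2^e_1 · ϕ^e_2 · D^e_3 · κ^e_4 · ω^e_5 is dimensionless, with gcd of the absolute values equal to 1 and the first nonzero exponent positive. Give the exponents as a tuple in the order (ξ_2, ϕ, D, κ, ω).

M: e_1·(-2) + e_2·(2) + e_3·(0) + e_4·(2) + e_5·(0) = 0
L: e_1·(0) + e_2·(-2) + e_3·(1) + e_4·(0) + e_5·(0) = 0
T: e_1·(2) + e_2·(-1) + e_3·(0) + e_4·(0) + e_5·(-1) = 0
Θ: e_1·(0) + e_2·(2) + e_3·(0) + e_4·(1) + e_5·(0) = 0
Solving this homogeneous linear system for the smallest-integer solution (first nonzero entry positive) gives (1, -1, -2, 2, 3).

(1, -1, -2, 2, 3)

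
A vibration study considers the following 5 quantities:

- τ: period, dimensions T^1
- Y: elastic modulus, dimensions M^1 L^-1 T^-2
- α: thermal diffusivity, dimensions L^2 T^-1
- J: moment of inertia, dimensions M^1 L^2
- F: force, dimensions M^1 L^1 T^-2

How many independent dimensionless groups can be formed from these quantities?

2

There are 5 variables and 3 base dimensions (M, L, T).
The dimension matrix has rank 3.
Independent dimensionless groups: 5 − 3 = 2.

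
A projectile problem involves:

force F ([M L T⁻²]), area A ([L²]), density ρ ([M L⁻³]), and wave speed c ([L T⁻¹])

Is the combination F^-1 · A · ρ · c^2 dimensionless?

Sum the exponent of each base dimension across the product:
  M: −[F]_M + [A]_M + [ρ]_M + 2·[c]_M = −(1) + (0) + (1) + 2·(0) = 0
  L: −[F]_L + [A]_L + [ρ]_L + 2·[c]_L = −(1) + (2) + (-3) + 2·(1) = 0
  T: −[F]_T + [A]_T + [ρ]_T + 2·[c]_T = −(-2) + (0) + (0) + 2·(-1) = 0
All base exponents vanish — dimensionless.

yes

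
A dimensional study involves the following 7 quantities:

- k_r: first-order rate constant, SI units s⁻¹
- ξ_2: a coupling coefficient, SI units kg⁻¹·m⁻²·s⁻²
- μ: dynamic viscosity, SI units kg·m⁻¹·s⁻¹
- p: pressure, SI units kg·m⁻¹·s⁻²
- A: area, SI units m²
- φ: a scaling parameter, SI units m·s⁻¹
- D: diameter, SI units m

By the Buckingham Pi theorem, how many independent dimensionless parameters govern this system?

4

There are 7 variables and 3 base dimensions (M, L, T).
The dimension matrix has rank 3.
Independent dimensionless groups: 7 − 3 = 4.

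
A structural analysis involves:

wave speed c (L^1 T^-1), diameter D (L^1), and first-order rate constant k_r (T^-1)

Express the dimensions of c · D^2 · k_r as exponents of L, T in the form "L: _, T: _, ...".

L: 3, T: -2

Collect each base-dimension exponent across the product:
  L: (1) + 2·(1) + (0) = 3
  T: (-1) + 2·(0) + (-1) = -2
So the dimensions are [L³ T⁻²].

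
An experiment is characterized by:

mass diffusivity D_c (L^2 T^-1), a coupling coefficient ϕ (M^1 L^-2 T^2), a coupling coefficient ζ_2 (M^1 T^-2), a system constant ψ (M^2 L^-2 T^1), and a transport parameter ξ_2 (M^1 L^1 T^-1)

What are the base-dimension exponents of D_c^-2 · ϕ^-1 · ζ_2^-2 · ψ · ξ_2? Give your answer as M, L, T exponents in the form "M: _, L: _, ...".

M: 0, L: -3, T: 4

Collect each base-dimension exponent across the product:
  M: −2·(0) − (1) − 2·(1) + (2) + (1) = 0
  L: −2·(2) − (-2) − 2·(0) + (-2) + (1) = -3
  T: −2·(-1) − (2) − 2·(-2) + (1) + (-1) = 4
So the dimensions are [L⁻³ T⁴].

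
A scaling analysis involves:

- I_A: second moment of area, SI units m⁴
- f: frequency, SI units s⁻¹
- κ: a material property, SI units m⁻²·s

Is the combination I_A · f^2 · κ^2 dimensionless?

yes

Sum the exponent of each base dimension across the product:
  M: [I_A]_M + 2·[f]_M + 2·[κ]_M = (0) + 2·(0) + 2·(0) = 0
  L: [I_A]_L + 2·[f]_L + 2·[κ]_L = (4) + 2·(0) + 2·(-2) = 0
  T: [I_A]_T + 2·[f]_T + 2·[κ]_T = (0) + 2·(-1) + 2·(1) = 0
All base exponents vanish — dimensionless.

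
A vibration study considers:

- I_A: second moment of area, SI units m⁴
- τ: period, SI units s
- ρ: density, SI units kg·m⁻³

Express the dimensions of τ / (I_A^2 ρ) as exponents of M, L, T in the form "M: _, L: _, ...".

M: -1, L: -5, T: 1

Collect each base-dimension exponent across the product:
  M: −2·(0) + (0) − (1) = -1
  L: −2·(4) + (0) − (-3) = -5
  T: −2·(0) + (1) − (0) = 1
So the dimensions are [M⁻¹ L⁻⁵ T].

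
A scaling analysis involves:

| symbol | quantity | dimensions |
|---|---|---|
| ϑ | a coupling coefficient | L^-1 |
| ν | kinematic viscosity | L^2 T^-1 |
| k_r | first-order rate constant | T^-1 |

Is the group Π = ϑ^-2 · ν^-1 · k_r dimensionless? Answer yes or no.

Sum the exponent of each base dimension across the product:
  L: −2·[ϑ]_L − [ν]_L + [k_r]_L = −2·(-1) − (2) + (0) = 0
  T: −2·[ϑ]_T − [ν]_T + [k_r]_T = −2·(0) − (-1) + (-1) = 0
All base exponents vanish — dimensionless.

yes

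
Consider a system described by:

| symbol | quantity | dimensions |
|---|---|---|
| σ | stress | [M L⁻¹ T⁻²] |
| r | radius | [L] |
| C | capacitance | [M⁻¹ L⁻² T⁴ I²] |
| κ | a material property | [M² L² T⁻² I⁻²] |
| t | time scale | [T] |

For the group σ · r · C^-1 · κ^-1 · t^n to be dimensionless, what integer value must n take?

Balance the T exponent: (1)·n from t, plus (-2) + (0) − (4) − (-2) = -4 from the rest, must sum to zero.
n − 4 = 0, so n = 4.

4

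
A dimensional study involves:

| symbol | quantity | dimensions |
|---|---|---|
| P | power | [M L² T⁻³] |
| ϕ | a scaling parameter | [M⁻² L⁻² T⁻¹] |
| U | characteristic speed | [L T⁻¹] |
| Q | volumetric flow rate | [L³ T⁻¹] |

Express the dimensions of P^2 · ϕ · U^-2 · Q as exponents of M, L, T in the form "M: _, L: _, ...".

Collect each base-dimension exponent across the product:
  M: 2·(1) + (-2) − 2·(0) + (0) = 0
  L: 2·(2) + (-2) − 2·(1) + (3) = 3
  T: 2·(-3) + (-1) − 2·(-1) + (-1) = -6
So the dimensions are [L³ T⁻⁶].

M: 0, L: 3, T: -6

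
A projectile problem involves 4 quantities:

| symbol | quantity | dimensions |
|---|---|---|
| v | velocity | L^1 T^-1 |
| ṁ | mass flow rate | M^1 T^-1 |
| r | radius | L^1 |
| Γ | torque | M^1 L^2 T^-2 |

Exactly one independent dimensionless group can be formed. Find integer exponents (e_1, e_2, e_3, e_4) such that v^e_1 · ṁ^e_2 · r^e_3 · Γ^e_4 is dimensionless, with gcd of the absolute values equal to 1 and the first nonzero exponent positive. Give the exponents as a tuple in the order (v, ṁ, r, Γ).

M: e_1·(0) + e_2·(1) + e_3·(0) + e_4·(1) = 0
L: e_1·(1) + e_2·(0) + e_3·(1) + e_4·(2) = 0
T: e_1·(-1) + e_2·(-1) + e_3·(0) + e_4·(-2) = 0
Solving this homogeneous linear system for the smallest-integer solution (first nonzero entry positive) gives (1, 1, 1, -1).

(1, 1, 1, -1)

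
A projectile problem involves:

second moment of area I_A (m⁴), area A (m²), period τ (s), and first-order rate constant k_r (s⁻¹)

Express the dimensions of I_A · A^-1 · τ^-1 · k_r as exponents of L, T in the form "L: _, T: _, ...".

L: 2, T: -2

Collect each base-dimension exponent across the product:
  L: (4) − (2) − (0) + (0) = 2
  T: (0) − (0) − (1) + (-1) = -2
So the dimensions are [L² T⁻²].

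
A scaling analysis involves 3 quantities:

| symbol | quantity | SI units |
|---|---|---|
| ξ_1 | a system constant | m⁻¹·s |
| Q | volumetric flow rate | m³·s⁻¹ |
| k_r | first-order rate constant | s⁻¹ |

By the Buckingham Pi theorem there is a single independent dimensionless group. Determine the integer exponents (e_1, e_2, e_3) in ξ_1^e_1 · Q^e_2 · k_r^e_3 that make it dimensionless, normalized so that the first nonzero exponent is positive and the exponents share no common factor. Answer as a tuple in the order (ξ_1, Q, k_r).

L: e_1·(-1) + e_2·(3) + e_3·(0) = 0
T: e_1·(1) + e_2·(-1) + e_3·(-1) = 0
Solving this homogeneous linear system for the smallest-integer solution (first nonzero entry positive) gives (3, 1, 2).

(3, 1, 2)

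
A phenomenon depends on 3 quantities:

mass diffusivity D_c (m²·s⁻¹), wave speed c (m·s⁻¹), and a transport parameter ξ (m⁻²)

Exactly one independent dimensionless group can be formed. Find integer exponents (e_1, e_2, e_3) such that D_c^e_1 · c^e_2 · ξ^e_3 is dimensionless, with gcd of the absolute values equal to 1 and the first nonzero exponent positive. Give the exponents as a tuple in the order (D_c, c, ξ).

L: e_1·(2) + e_2·(1) + e_3·(-2) = 0
T: e_1·(-1) + e_2·(-1) + e_3·(0) = 0
Solving this homogeneous linear system for the smallest-integer solution (first nonzero entry positive) gives (2, -2, 1).

(2, -2, 1)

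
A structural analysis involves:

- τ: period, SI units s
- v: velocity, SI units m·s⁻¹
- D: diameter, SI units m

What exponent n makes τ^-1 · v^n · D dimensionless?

Balance the L exponent: (1)·n from v, plus −(0) + (1) = 1 from the rest, must sum to zero.
n + 1 = 0, so n = -1.

-1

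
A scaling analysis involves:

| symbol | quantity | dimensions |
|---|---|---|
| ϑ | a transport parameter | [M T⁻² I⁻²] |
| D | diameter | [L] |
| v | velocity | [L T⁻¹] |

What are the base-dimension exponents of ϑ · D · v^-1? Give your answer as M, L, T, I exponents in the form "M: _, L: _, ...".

Collect each base-dimension exponent across the product:
  M: (1) + (0) − (0) = 1
  L: (0) + (1) − (1) = 0
  T: (-2) + (0) − (-1) = -1
  I: (-2) + (0) − (0) = -2
So the dimensions are [M T⁻¹ I⁻²].

M: 1, L: 0, T: -1, I: -2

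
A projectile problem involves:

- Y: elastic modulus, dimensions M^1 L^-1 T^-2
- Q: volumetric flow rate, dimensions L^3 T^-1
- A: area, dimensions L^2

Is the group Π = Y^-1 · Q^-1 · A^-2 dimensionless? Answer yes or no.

no

Sum the exponent of each base dimension across the product:
  M: −[Y]_M − [Q]_M − 2·[A]_M = −(1) − (0) − 2·(0) = -1
  L: −[Y]_L − [Q]_L − 2·[A]_L = −(-1) − (3) − 2·(2) = -6
  T: −[Y]_T − [Q]_T − 2·[A]_T = −(-2) − (-1) − 2·(0) = 3
Net dimensions [M⁻¹ L⁻⁶ T³] ≠ [1] — not dimensionless.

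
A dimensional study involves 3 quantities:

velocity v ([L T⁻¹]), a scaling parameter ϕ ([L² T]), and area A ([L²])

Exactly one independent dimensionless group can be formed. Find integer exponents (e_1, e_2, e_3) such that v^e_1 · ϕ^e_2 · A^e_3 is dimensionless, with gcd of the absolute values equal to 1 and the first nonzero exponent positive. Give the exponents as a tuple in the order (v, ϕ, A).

(2, 2, -3)

L: e_1·(1) + e_2·(2) + e_3·(2) = 0
T: e_1·(-1) + e_2·(1) + e_3·(0) = 0
Solving this homogeneous linear system for the smallest-integer solution (first nonzero entry positive) gives (2, 2, -3).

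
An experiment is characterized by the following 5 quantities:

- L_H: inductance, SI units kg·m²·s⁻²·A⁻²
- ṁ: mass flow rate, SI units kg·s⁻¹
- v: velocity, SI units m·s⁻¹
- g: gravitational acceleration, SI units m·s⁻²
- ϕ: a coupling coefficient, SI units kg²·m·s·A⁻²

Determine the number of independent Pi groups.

There are 5 variables and 4 base dimensions (M, L, T, I).
The dimension matrix has rank 4.
Independent dimensionless groups: 5 − 4 = 1.

1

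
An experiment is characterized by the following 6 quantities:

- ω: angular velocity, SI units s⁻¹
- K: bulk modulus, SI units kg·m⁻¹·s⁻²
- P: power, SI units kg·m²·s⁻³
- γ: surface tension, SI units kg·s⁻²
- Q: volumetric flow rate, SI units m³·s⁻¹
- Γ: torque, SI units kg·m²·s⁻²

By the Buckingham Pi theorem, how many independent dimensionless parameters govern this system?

3

There are 6 variables and 3 base dimensions (M, L, T).
The dimension matrix has rank 3.
Independent dimensionless groups: 6 − 3 = 3.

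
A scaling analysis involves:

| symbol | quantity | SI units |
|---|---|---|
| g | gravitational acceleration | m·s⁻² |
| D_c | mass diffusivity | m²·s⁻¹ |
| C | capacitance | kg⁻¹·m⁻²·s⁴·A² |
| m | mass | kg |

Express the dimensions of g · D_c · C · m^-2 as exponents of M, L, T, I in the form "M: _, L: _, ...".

Collect each base-dimension exponent across the product:
  M: (0) + (0) + (-1) − 2·(1) = -3
  L: (1) + (2) + (-2) − 2·(0) = 1
  T: (-2) + (-1) + (4) − 2·(0) = 1
  I: (0) + (0) + (2) − 2·(0) = 2
So the dimensions are [M⁻³ L T I²].

M: -3, L: 1, T: 1, I: 2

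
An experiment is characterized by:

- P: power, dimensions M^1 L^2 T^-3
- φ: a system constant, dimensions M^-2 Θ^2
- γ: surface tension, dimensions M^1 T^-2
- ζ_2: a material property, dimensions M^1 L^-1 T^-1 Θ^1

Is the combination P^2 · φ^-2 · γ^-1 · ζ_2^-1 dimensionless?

Sum the exponent of each base dimension across the product:
  M: 2·[P]_M − 2·[φ]_M − [γ]_M − [ζ_2]_M = 2·(1) − 2·(-2) − (1) − (1) = 4
  L: 2·[P]_L − 2·[φ]_L − [γ]_L − [ζ_2]_L = 2·(2) − 2·(0) − (0) − (-1) = 5
  T: 2·[P]_T − 2·[φ]_T − [γ]_T − [ζ_2]_T = 2·(-3) − 2·(0) − (-2) − (-1) = -3
  Θ: 2·[P]_Θ − 2·[φ]_Θ − [γ]_Θ − [ζ_2]_Θ = 2·(0) − 2·(2) − (0) − (1) = -5
Net dimensions [M⁴ L⁵ T⁻³ Θ⁻⁵] ≠ [1] — not dimensionless.

no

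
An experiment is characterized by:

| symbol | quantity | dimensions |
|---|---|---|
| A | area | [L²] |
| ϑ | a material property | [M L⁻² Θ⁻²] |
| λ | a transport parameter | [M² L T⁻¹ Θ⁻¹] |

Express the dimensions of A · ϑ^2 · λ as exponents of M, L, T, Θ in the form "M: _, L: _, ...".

Collect each base-dimension exponent across the product:
  M: (0) + 2·(1) + (2) = 4
  L: (2) + 2·(-2) + (1) = -1
  T: (0) + 2·(0) + (-1) = -1
  Θ: (0) + 2·(-2) + (-1) = -5
So the dimensions are [M⁴ L⁻¹ T⁻¹ Θ⁻⁵].

M: 4, L: -1, T: -1, Θ: -5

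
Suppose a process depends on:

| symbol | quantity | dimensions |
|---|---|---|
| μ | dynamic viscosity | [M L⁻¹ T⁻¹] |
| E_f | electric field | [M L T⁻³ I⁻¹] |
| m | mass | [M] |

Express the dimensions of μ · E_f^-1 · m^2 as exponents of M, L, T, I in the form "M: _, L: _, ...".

Collect each base-dimension exponent across the product:
  M: (1) − (1) + 2·(1) = 2
  L: (-1) − (1) + 2·(0) = -2
  T: (-1) − (-3) + 2·(0) = 2
  I: (0) − (-1) + 2·(0) = 1
So the dimensions are [M² L⁻² T² I].

M: 2, L: -2, T: 2, I: 1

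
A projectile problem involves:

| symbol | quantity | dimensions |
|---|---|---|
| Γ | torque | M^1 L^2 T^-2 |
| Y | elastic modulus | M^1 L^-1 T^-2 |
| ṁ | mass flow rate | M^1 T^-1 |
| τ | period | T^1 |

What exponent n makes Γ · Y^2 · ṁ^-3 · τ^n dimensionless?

3

Balance the T exponent: (1)·n from τ, plus (-2) + 2·(-2) − 3·(-1) = -3 from the rest, must sum to zero.
n − 3 = 0, so n = 3.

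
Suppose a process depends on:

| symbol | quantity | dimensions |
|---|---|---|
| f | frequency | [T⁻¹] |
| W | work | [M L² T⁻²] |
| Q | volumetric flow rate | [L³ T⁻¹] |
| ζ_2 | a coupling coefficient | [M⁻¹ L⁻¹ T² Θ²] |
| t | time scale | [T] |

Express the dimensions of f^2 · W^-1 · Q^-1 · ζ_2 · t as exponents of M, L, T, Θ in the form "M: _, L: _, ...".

Collect each base-dimension exponent across the product:
  M: 2·(0) − (1) − (0) + (-1) + (0) = -2
  L: 2·(0) − (2) − (3) + (-1) + (0) = -6
  T: 2·(-1) − (-2) − (-1) + (2) + (1) = 4
  Θ: 2·(0) − (0) − (0) + (2) + (0) = 2
So the dimensions are [M⁻² L⁻⁶ T⁴ Θ²].

M: -2, L: -6, T: 4, Θ: 2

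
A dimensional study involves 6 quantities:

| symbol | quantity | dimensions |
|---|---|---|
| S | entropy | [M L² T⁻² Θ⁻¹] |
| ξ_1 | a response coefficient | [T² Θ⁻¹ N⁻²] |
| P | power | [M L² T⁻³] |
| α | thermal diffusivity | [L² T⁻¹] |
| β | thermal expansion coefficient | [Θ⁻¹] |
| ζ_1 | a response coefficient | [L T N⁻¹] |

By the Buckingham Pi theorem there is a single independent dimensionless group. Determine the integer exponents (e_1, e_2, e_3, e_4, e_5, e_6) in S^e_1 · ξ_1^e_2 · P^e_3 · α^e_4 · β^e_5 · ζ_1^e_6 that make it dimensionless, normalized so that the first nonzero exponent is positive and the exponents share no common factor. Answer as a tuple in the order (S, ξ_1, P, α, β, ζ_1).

M: e_1·(1) + e_2·(0) + e_3·(1) + e_4·(0) + e_5·(0) + e_6·(0) = 0
L: e_1·(2) + e_2·(0) + e_3·(2) + e_4·(2) + e_5·(0) + e_6·(1) = 0
T: e_1·(-2) + e_2·(2) + e_3·(-3) + e_4·(-1) + e_5·(0) + e_6·(1) = 0
Θ: e_1·(-1) + e_2·(-1) + e_3·(0) + e_4·(0) + e_5·(-1) + e_6·(0) = 0
N: e_1·(0) + e_2·(-2) + e_3·(0) + e_4·(0) + e_5·(0) + e_6·(-1) = 0
Solving this homogeneous linear system for the smallest-integer solution (first nonzero entry positive) gives (1, 1, -1, 1, -2, -2).

(1, 1, -1, 1, -2, -2)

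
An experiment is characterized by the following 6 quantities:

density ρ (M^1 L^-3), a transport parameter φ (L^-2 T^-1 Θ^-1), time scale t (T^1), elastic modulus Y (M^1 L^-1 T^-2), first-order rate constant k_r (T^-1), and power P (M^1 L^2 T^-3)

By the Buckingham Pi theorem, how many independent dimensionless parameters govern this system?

2

There are 6 variables and 4 base dimensions (M, L, T, Θ).
The dimension matrix has rank 4.
Independent dimensionless groups: 6 − 4 = 2.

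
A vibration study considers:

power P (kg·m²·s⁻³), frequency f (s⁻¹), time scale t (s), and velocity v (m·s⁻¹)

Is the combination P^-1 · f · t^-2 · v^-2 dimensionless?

Sum the exponent of each base dimension across the product:
  M: −[P]_M + [f]_M − 2·[t]_M − 2·[v]_M = −(1) + (0) − 2·(0) − 2·(0) = -1
  L: −[P]_L + [f]_L − 2·[t]_L − 2·[v]_L = −(2) + (0) − 2·(0) − 2·(1) = -4
  T: −[P]_T + [f]_T − 2·[t]_T − 2·[v]_T = −(-3) + (-1) − 2·(1) − 2·(-1) = 2
Net dimensions [M⁻¹ L⁻⁴ T²] ≠ [1] — not dimensionless.

no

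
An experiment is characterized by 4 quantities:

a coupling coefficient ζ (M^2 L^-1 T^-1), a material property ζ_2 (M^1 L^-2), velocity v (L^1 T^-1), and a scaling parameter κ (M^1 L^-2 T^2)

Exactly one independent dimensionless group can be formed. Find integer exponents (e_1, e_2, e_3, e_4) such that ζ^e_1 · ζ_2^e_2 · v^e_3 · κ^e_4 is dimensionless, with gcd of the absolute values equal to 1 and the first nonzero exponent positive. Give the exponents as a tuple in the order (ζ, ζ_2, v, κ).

(1, -1, -3, -1)

M: e_1·(2) + e_2·(1) + e_3·(0) + e_4·(1) = 0
L: e_1·(-1) + e_2·(-2) + e_3·(1) + e_4·(-2) = 0
T: e_1·(-1) + e_2·(0) + e_3·(-1) + e_4·(2) = 0
Solving this homogeneous linear system for the smallest-integer solution (first nonzero entry positive) gives (1, -1, -3, -1).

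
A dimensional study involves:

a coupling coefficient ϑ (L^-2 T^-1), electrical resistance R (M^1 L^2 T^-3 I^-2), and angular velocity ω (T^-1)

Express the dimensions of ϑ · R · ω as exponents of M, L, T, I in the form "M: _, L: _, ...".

Collect each base-dimension exponent across the product:
  M: (0) + (1) + (0) = 1
  L: (-2) + (2) + (0) = 0
  T: (-1) + (-3) + (-1) = -5
  I: (0) + (-2) + (0) = -2
So the dimensions are [M T⁻⁵ I⁻²].

M: 1, L: 0, T: -5, I: -2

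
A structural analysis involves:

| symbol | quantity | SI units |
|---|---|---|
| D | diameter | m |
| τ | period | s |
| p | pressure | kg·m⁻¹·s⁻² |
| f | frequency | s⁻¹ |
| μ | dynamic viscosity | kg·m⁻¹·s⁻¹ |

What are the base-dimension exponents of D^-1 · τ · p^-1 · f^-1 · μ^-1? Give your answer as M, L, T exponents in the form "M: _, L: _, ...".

M: -2, L: 1, T: 5

Collect each base-dimension exponent across the product:
  M: −(0) + (0) − (1) − (0) − (1) = -2
  L: −(1) + (0) − (-1) − (0) − (-1) = 1
  T: −(0) + (1) − (-2) − (-1) − (-1) = 5
So the dimensions are [M⁻² L T⁵].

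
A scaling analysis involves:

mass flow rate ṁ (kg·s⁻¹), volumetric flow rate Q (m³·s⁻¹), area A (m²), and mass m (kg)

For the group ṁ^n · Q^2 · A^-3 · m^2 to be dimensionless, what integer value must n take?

-2

Balance the M exponent: (1)·n from ṁ, plus 2·(0) − 3·(0) + 2·(1) = 2 from the rest, must sum to zero.
n + 2 = 0, so n = -2.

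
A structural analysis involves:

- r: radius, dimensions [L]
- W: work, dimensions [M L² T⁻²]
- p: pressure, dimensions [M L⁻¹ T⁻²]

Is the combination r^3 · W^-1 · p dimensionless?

yes

Sum the exponent of each base dimension across the product:
  M: 3·[r]_M − [W]_M + [p]_M = 3·(0) − (1) + (1) = 0
  L: 3·[r]_L − [W]_L + [p]_L = 3·(1) − (2) + (-1) = 0
  T: 3·[r]_T − [W]_T + [p]_T = 3·(0) − (-2) + (-2) = 0
All base exponents vanish — dimensionless.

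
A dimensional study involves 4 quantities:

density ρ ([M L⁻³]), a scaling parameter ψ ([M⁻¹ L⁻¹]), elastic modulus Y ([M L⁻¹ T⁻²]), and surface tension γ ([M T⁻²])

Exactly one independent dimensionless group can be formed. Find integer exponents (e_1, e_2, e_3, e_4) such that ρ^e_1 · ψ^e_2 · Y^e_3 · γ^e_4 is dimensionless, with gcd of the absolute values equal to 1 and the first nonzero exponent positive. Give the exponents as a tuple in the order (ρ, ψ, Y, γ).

M: e_1·(1) + e_2·(-1) + e_3·(1) + e_4·(1) = 0
L: e_1·(-3) + e_2·(-1) + e_3·(-1) + e_4·(0) = 0
T: e_1·(0) + e_2·(0) + e_3·(-2) + e_4·(-2) = 0
Solving this homogeneous linear system for the smallest-integer solution (first nonzero entry positive) gives (1, 1, -4, 4).

(1, 1, -4, 4)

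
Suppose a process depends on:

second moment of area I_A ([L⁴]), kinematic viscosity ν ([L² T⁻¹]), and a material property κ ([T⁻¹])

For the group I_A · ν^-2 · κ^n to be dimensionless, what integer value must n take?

2

Balance the T exponent: (-1)·n from κ, plus (0) − 2·(-1) = 2 from the rest, must sum to zero.
−n + 2 = 0, so n = 2.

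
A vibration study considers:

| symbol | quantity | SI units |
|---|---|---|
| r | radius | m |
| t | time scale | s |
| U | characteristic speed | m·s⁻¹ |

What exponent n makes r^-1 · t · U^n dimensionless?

Balance the L exponent: (1)·n from U, plus −(1) + (0) = -1 from the rest, must sum to zero.
n − 1 = 0, so n = 1.

1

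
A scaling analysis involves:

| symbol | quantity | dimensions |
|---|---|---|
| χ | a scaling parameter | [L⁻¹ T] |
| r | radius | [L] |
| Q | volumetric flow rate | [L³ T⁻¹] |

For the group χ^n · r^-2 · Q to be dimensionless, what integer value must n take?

1

Balance the L exponent: (-1)·n from χ, plus −2·(1) + (3) = 1 from the rest, must sum to zero.
−n + 1 = 0, so n = 1.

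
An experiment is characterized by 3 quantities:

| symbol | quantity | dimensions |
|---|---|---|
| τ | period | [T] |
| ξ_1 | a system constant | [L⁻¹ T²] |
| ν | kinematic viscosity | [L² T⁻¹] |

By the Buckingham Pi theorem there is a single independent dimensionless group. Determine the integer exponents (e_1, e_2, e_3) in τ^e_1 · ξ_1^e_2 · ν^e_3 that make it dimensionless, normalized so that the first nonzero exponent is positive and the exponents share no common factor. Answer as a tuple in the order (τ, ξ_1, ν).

L: e_1·(0) + e_2·(-1) + e_3·(2) = 0
T: e_1·(1) + e_2·(2) + e_3·(-1) = 0
Solving this homogeneous linear system for the smallest-integer solution (first nonzero entry positive) gives (3, -2, -1).

(3, -2, -1)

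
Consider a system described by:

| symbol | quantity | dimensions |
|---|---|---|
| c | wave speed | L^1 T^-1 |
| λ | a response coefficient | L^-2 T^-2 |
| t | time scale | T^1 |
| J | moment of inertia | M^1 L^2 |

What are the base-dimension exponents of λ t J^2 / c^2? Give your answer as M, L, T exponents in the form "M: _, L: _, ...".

M: 2, L: 0, T: 1

Collect each base-dimension exponent across the product:
  M: −2·(0) + (0) + (0) + 2·(1) = 2
  L: −2·(1) + (-2) + (0) + 2·(2) = 0
  T: −2·(-1) + (-2) + (1) + 2·(0) = 1
So the dimensions are [M² T].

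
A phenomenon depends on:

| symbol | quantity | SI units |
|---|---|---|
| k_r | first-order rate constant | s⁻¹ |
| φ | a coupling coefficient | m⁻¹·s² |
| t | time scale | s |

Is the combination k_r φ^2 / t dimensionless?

Sum the exponent of each base dimension across the product:
  L: [k_r]_L + 2·[φ]_L − [t]_L = (0) + 2·(-1) − (0) = -2
  T: [k_r]_T + 2·[φ]_T − [t]_T = (-1) + 2·(2) − (1) = 2
Net dimensions [L⁻² T²] ≠ [1] — not dimensionless.

no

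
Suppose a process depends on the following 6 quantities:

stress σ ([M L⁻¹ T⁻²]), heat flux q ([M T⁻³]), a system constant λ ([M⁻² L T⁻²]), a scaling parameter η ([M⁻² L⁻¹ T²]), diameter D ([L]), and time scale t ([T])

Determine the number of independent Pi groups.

There are 6 variables and 3 base dimensions (M, L, T).
The dimension matrix has rank 3.
Independent dimensionless groups: 6 − 3 = 3.

3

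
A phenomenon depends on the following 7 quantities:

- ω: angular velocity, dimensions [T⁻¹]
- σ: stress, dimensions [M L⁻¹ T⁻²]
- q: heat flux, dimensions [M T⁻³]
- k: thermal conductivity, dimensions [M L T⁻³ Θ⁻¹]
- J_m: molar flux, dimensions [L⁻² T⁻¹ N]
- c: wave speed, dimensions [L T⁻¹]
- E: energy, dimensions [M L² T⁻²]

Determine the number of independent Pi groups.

2

There are 7 variables and 5 base dimensions (M, L, T, Θ, N).
The dimension matrix has rank 5.
Independent dimensionless groups: 7 − 5 = 2.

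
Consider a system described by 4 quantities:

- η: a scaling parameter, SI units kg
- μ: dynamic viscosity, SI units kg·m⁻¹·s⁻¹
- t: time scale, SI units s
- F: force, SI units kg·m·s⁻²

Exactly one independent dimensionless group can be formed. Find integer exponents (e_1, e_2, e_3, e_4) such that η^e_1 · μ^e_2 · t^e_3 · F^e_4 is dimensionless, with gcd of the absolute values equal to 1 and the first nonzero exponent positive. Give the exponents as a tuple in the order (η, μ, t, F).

M: e_1·(1) + e_2·(1) + e_3·(0) + e_4·(1) = 0
L: e_1·(0) + e_2·(-1) + e_3·(0) + e_4·(1) = 0
T: e_1·(0) + e_2·(-1) + e_3·(1) + e_4·(-2) = 0
Solving this homogeneous linear system for the smallest-integer solution (first nonzero entry positive) gives (2, -1, -3, -1).

(2, -1, -3, -1)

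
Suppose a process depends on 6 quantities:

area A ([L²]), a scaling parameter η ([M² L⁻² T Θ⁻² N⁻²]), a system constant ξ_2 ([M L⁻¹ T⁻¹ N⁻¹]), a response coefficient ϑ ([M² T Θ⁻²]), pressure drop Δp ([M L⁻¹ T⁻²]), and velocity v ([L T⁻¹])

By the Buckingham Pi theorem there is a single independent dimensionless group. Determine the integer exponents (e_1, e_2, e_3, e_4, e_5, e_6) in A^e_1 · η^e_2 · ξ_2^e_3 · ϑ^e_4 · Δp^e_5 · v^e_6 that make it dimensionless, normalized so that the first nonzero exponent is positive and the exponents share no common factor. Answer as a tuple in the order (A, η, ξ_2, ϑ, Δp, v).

M: e_1·(0) + e_2·(2) + e_3·(1) + e_4·(2) + e_5·(1) + e_6·(0) = 0
L: e_1·(2) + e_2·(-2) + e_3·(-1) + e_4·(0) + e_5·(-1) + e_6·(1) = 0
T: e_1·(0) + e_2·(1) + e_3·(-1) + e_4·(1) + e_5·(-2) + e_6·(-1) = 0
Θ: e_1·(0) + e_2·(-2) + e_3·(0) + e_4·(-2) + e_5·(0) + e_6·(0) = 0
N: e_1·(0) + e_2·(-2) + e_3·(-1) + e_4·(0) + e_5·(0) + e_6·(0) = 0
Solving this homogeneous linear system for the smallest-integer solution (first nonzero entry positive) gives (2, 1, -2, -1, 2, -2).

(2, 1, -2, -1, 2, -2)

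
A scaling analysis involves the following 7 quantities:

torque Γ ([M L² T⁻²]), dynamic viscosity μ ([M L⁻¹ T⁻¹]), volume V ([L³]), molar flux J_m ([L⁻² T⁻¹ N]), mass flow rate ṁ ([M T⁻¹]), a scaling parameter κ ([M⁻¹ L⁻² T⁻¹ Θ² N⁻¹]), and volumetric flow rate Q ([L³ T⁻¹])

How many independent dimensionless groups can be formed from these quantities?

2

There are 7 variables and 5 base dimensions (M, L, T, Θ, N).
The dimension matrix has rank 5.
Independent dimensionless groups: 7 − 5 = 2.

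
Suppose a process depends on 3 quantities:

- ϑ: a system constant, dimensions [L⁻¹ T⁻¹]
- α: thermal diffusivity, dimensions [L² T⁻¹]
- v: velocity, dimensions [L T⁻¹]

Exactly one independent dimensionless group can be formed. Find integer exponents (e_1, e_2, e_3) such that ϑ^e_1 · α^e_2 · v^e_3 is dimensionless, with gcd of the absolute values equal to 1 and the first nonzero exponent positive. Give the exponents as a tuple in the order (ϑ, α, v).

L: e_1·(-1) + e_2·(2) + e_3·(1) = 0
T: e_1·(-1) + e_2·(-1) + e_3·(-1) = 0
Solving this homogeneous linear system for the smallest-integer solution (first nonzero entry positive) gives (1, 2, -3).

(1, 2, -3)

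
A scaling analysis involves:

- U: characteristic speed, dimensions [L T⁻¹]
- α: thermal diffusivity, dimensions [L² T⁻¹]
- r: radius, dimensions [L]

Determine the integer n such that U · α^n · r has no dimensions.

-1

Balance the L exponent: (2)·n from α, plus (1) + (1) = 2 from the rest, must sum to zero.
2n + 2 = 0, so n = -1.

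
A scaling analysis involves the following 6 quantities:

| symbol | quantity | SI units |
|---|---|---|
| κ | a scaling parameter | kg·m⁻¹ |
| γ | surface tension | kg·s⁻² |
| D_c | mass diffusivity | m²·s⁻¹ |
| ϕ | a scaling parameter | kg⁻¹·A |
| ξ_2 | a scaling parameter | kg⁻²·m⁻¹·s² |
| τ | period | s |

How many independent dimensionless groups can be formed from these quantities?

There are 6 variables and 4 base dimensions (M, L, T, I).
The dimension matrix has rank 4.
Independent dimensionless groups: 6 − 4 = 2.

2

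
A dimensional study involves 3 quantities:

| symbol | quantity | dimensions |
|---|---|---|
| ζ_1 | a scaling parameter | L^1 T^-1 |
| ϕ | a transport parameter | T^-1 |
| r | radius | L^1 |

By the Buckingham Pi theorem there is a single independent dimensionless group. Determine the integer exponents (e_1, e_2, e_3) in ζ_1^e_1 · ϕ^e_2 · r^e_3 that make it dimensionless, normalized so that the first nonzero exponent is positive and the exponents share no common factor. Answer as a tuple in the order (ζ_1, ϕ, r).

(1, -1, -1)

L: e_1·(1) + e_2·(0) + e_3·(1) = 0
T: e_1·(-1) + e_2·(-1) + e_3·(0) = 0
Solving this homogeneous linear system for the smallest-integer solution (first nonzero entry positive) gives (1, -1, -1).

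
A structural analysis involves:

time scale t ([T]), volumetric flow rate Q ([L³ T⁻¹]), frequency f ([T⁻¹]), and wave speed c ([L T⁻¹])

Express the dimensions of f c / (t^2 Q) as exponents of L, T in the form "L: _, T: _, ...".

L: -2, T: -3

Collect each base-dimension exponent across the product:
  L: −2·(0) − (3) + (0) + (1) = -2
  T: −2·(1) − (-1) + (-1) + (-1) = -3
So the dimensions are [L⁻² T⁻³].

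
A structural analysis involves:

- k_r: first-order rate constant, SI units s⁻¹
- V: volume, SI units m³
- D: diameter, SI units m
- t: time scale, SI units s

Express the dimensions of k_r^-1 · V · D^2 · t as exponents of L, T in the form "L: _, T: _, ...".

L: 5, T: 2

Collect each base-dimension exponent across the product:
  L: −(0) + (3) + 2·(1) + (0) = 5
  T: −(-1) + (0) + 2·(0) + (1) = 2
So the dimensions are [L⁵ T²].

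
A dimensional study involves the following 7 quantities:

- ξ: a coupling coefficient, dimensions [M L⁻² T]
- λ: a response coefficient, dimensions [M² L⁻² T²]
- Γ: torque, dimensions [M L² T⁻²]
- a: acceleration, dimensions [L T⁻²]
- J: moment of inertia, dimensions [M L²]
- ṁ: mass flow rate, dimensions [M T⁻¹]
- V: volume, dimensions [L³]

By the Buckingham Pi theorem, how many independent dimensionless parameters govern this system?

4

There are 7 variables and 3 base dimensions (M, L, T).
The dimension matrix has rank 3.
Independent dimensionless groups: 7 − 3 = 4.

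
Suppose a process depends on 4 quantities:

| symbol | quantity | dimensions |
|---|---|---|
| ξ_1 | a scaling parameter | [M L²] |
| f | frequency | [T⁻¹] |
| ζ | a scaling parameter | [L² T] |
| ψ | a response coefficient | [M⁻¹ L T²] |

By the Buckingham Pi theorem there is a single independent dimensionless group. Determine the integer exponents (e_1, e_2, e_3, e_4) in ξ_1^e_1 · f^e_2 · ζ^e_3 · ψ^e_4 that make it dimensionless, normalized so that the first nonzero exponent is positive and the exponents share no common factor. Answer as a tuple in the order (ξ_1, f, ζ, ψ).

M: e_1·(1) + e_2·(0) + e_3·(0) + e_4·(-1) = 0
L: e_1·(2) + e_2·(0) + e_3·(2) + e_4·(1) = 0
T: e_1·(0) + e_2·(-1) + e_3·(1) + e_4·(2) = 0
Solving this homogeneous linear system for the smallest-integer solution (first nonzero entry positive) gives (2, 1, -3, 2).

(2, 1, -3, 2)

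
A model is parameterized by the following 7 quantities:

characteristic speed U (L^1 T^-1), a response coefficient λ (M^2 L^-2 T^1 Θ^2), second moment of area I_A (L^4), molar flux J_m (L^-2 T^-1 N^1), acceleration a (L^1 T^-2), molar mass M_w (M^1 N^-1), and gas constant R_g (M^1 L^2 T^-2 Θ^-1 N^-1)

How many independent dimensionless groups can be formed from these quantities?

2

There are 7 variables and 5 base dimensions (M, L, T, Θ, N).
The dimension matrix has rank 5.
Independent dimensionless groups: 7 − 5 = 2.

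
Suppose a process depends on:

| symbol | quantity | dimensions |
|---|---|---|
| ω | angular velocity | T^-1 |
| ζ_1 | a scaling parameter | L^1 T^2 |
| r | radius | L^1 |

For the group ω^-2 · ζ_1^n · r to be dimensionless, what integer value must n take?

Balance the L exponent: (1)·n from ζ_1, plus −2·(0) + (1) = 1 from the rest, must sum to zero.
n + 1 = 0, so n = -1.

-1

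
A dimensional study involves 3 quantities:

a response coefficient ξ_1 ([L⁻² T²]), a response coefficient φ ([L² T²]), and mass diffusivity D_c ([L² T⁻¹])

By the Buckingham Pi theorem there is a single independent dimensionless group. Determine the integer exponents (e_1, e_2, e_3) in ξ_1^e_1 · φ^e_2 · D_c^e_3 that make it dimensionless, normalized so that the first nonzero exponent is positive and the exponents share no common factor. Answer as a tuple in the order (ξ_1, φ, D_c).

(3, -1, 4)

L: e_1·(-2) + e_2·(2) + e_3·(2) = 0
T: e_1·(2) + e_2·(2) + e_3·(-1) = 0
Solving this homogeneous linear system for the smallest-integer solution (first nonzero entry positive) gives (3, -1, 4).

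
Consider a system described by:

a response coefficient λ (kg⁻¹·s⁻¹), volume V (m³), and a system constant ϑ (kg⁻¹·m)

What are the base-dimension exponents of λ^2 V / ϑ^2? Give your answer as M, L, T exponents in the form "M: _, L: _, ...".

M: 0, L: 1, T: -2

Collect each base-dimension exponent across the product:
  M: 2·(-1) + (0) − 2·(-1) = 0
  L: 2·(0) + (3) − 2·(1) = 1
  T: 2·(-1) + (0) − 2·(0) = -2
So the dimensions are [L T⁻²].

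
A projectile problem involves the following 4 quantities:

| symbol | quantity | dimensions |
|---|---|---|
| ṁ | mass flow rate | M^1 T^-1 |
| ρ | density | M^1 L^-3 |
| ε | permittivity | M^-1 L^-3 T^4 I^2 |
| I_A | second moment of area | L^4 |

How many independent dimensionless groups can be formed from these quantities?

0

There are 4 variables and 4 base dimensions (M, L, T, I).
The dimension matrix has rank 4.
Independent dimensionless groups: 4 − 4 = 0.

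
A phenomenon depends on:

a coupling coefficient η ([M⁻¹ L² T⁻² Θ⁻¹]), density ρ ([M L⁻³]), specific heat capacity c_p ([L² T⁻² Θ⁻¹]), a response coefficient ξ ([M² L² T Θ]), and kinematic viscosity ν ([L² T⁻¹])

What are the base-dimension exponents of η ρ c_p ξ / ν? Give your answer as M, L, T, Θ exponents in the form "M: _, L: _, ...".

M: 2, L: 1, T: -2, Θ: -1

Collect each base-dimension exponent across the product:
  M: (-1) + (1) + (0) + (2) − (0) = 2
  L: (2) + (-3) + (2) + (2) − (2) = 1
  T: (-2) + (0) + (-2) + (1) − (-1) = -2
  Θ: (-1) + (0) + (-1) + (1) − (0) = -1
So the dimensions are [M² L T⁻² Θ⁻¹].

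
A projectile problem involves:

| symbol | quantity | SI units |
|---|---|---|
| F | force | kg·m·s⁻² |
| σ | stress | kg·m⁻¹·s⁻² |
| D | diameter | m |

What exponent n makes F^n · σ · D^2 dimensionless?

-1

Balance the M exponent: (1)·n from F, plus (1) + 2·(0) = 1 from the rest, must sum to zero.
n + 1 = 0, so n = -1.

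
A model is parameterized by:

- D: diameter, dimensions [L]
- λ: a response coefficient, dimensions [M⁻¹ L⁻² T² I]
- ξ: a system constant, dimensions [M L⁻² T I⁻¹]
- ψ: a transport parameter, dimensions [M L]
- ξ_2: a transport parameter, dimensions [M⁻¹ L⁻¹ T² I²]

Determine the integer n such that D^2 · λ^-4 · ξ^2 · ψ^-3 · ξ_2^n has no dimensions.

3

Balance the M exponent: (-1)·n from ξ_2, plus 2·(0) − 4·(-1) + 2·(1) − 3·(1) = 3 from the rest, must sum to zero.
−n + 3 = 0, so n = 3.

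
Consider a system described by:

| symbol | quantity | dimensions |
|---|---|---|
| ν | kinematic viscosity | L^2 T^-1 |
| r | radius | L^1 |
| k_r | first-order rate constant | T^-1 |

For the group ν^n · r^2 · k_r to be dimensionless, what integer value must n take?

Balance the L exponent: (2)·n from ν, plus 2·(1) + (0) = 2 from the rest, must sum to zero.
2n + 2 = 0, so n = -1.

-1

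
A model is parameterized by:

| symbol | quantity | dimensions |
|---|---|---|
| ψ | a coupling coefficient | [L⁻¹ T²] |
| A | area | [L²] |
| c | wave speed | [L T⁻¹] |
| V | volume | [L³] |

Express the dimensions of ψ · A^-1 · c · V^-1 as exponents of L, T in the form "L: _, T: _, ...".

Collect each base-dimension exponent across the product:
  L: (-1) − (2) + (1) − (3) = -5
  T: (2) − (0) + (-1) − (0) = 1
So the dimensions are [L⁻⁵ T].

L: -5, T: 1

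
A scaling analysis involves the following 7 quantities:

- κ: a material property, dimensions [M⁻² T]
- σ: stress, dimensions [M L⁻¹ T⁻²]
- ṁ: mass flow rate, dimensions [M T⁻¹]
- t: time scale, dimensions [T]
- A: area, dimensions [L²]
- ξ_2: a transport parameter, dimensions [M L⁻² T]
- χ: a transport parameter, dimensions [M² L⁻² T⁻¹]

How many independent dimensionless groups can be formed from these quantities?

4

There are 7 variables and 3 base dimensions (M, L, T).
The dimension matrix has rank 3.
Independent dimensionless groups: 7 − 3 = 4.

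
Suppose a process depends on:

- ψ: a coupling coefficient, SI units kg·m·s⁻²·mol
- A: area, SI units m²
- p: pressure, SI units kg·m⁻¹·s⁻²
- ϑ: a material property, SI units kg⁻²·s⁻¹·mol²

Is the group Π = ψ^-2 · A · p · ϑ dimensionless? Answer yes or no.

no

Sum the exponent of each base dimension across the product:
  M: −2·[ψ]_M + [A]_M + [p]_M + [ϑ]_M = −2·(1) + (0) + (1) + (-2) = -3
  L: −2·[ψ]_L + [A]_L + [p]_L + [ϑ]_L = −2·(1) + (2) + (-1) + (0) = -1
  T: −2·[ψ]_T + [A]_T + [p]_T + [ϑ]_T = −2·(-2) + (0) + (-2) + (-1) = 1
  N: −2·[ψ]_N + [A]_N + [p]_N + [ϑ]_N = −2·(1) + (0) + (0) + (2) = 0
Net dimensions [M⁻³ L⁻¹ T] ≠ [1] — not dimensionless.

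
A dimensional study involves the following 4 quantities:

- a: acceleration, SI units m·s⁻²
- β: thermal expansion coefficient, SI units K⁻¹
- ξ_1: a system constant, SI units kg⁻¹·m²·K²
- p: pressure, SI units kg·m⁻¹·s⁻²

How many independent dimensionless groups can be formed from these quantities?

There are 4 variables and 4 base dimensions (M, L, T, Θ).
The dimension matrix has rank 3 (less than 4: the dimension vectors are linearly dependent).
Independent dimensionless groups: 4 − 3 = 1.

1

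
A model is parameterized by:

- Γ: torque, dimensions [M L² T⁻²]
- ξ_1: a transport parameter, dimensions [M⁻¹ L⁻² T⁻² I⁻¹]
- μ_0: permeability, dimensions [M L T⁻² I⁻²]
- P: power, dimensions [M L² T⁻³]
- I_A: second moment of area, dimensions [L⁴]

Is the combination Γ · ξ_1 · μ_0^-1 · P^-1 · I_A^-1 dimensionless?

no

Sum the exponent of each base dimension across the product:
  M: [Γ]_M + [ξ_1]_M − [μ_0]_M − [P]_M − [I_A]_M = (1) + (-1) − (1) − (1) − (0) = -2
  L: [Γ]_L + [ξ_1]_L − [μ_0]_L − [P]_L − [I_A]_L = (2) + (-2) − (1) − (2) − (4) = -7
  T: [Γ]_T + [ξ_1]_T − [μ_0]_T − [P]_T − [I_A]_T = (-2) + (-2) − (-2) − (-3) − (0) = 1
  I: [Γ]_I + [ξ_1]_I − [μ_0]_I − [P]_I − [I_A]_I = (0) + (-1) − (-2) − (0) − (0) = 1
Net dimensions [M⁻² L⁻⁷ T I] ≠ [1] — not dimensionless.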